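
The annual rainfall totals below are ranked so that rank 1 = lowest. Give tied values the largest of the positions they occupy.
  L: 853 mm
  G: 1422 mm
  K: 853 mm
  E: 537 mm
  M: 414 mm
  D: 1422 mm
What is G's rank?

6

Sorted (ascending): 414, 537, 853, 853, 1422, 1422
The 2 values of 853 occupy positions 3–4 → each gets rank 4.
The 2 values of 1422 occupy positions 5–6 → each gets rank 6.
G has value 1422 mm → rank 6.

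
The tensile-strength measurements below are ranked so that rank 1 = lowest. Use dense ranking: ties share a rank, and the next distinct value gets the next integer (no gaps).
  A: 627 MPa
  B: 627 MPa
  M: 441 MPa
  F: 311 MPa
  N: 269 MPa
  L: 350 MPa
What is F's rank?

2

Sorted (ascending): 269, 311, 350, 441, 627, 627
The 2 values of 627 share dense rank 5.
Remaining distinct values take the next consecutive integers.
F has value 311 MPa → rank 2.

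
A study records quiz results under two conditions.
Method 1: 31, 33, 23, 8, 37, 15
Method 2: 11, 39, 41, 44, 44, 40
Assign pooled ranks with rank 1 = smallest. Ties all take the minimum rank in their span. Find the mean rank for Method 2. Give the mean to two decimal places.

8.50

Sorted (ascending): 8, 11, 15, 23, 31, 33, 37, 39, 40, 41, 44, 44
The 2 values of 44 occupy positions 11–12 → each gets rank 11.
Method 2 values → pooled ranks: 11→2, 39→8, 41→10, 44→11, 44→11, 40→9
Mean rank = (2 + 8 + 10 + 11 + 11 + 9) / 6 = 8.50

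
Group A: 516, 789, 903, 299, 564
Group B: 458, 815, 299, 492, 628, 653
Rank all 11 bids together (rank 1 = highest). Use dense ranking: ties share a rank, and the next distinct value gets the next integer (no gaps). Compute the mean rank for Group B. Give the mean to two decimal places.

Sorted (descending): 903, 815, 789, 653, 628, 564, 516, 492, 458, 299, 299
The 2 values of 299 share dense rank 10.
Remaining distinct values take the next consecutive integers.
Group B values → pooled ranks: 458→9, 815→2, 299→10, 492→8, 628→5, 653→4
Mean rank = (9 + 2 + 10 + 8 + 5 + 4) / 6 = 6.33

6.33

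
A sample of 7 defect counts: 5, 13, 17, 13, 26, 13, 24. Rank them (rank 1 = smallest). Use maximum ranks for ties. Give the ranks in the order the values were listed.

1, 4, 5, 4, 7, 4, 6

Sorted (ascending): 5, 13, 13, 13, 17, 24, 26
The 3 values of 13 occupy positions 2–4 → each gets rank 4.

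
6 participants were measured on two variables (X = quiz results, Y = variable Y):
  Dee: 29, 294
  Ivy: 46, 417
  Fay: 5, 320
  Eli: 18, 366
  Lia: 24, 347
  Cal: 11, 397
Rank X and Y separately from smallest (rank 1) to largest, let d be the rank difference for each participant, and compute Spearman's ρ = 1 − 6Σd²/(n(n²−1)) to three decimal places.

Ranks of variable 1: 5, 6, 1, 3, 4, 2
Ranks of variable 2: 1, 6, 2, 4, 3, 5
d = r₁ − r₂: 4, 0, -1, -1, 1, -3
d²: 16, 0, 1, 1, 1, 9; Σd² = 28
ρ = 1 − 6·28/(6·35) = 1 − 168/210 = 0.200

0.200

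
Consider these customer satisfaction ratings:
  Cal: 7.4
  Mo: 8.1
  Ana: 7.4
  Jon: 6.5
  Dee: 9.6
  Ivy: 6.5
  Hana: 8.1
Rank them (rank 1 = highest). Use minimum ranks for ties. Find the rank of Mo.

Sorted (descending): 9.6, 8.1, 8.1, 7.4, 7.4, 6.5, 6.5
The 2 values of 8.1 occupy positions 2–3 → each gets rank 2.
The 2 values of 7.4 occupy positions 4–5 → each gets rank 4.
The 2 values of 6.5 occupy positions 6–7 → each gets rank 6.
Mo has value 8.1 → rank 2.

2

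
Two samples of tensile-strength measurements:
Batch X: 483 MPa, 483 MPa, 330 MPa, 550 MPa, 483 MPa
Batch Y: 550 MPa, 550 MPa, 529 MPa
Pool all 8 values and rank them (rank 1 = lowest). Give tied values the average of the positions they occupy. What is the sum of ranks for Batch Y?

Sorted (ascending): 330, 483, 483, 483, 529, 550, 550, 550
The 3 values of 483 occupy positions 2–4 → average rank 3.
The 3 values of 550 occupy positions 6–8 → average rank 7.
Batch Y values → pooled ranks: 550→7, 550→7, 529→5
Rank sum = 7 + 7 + 5 = 19

19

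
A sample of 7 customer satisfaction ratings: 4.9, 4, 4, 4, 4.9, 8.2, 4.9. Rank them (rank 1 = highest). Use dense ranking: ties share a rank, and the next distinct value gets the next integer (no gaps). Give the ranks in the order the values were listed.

Sorted (descending): 8.2, 4.9, 4.9, 4.9, 4, 4, 4
The 3 values of 4.9 share dense rank 2.
The 3 values of 4 share dense rank 3.
Remaining distinct values take the next consecutive integers.

2, 3, 3, 3, 2, 1, 2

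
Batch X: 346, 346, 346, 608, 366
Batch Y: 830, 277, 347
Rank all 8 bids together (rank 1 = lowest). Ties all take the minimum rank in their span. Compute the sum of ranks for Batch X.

Sorted (ascending): 277, 346, 346, 346, 347, 366, 608, 830
The 3 values of 346 occupy positions 2–4 → each gets rank 2.
Batch X values → pooled ranks: 346→2, 346→2, 346→2, 608→7, 366→6
Rank sum = 2 + 2 + 2 + 7 + 6 = 19

19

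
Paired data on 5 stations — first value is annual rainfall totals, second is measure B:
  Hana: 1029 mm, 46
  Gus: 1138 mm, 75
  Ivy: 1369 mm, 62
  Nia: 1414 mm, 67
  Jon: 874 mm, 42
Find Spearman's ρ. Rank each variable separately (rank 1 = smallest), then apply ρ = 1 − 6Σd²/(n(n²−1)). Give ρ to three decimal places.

Ranks of variable 1: 2, 3, 4, 5, 1
Ranks of variable 2: 2, 5, 3, 4, 1
d = r₁ − r₂: 0, -2, 1, 1, 0
d²: 0, 4, 1, 1, 0; Σd² = 6
ρ = 1 − 6·6/(5·24) = 1 − 36/120 = 0.700

0.700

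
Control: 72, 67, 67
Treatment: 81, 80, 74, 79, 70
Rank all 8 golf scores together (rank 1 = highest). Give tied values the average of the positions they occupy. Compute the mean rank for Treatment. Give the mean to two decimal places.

Sorted (descending): 81, 80, 79, 74, 72, 70, 67, 67
The 2 values of 67 occupy positions 7–8 → average rank (7+8)/2 = 7.5.
Treatment values → pooled ranks: 81→1, 80→2, 74→4, 79→3, 70→6
Mean rank = (1 + 2 + 4 + 3 + 6) / 5 = 3.20

3.20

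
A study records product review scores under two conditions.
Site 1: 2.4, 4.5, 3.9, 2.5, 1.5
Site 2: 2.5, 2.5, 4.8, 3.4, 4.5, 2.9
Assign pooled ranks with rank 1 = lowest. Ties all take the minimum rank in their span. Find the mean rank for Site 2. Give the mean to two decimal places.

6.50

Sorted (ascending): 1.5, 2.4, 2.5, 2.5, 2.5, 2.9, 3.4, 3.9, 4.5, 4.5, 4.8
The 3 values of 2.5 occupy positions 3–5 → each gets rank 3.
The 2 values of 4.5 occupy positions 9–10 → each gets rank 9.
Site 2 values → pooled ranks: 2.5→3, 2.5→3, 4.8→11, 3.4→7, 4.5→9, 2.9→6
Mean rank = (3 + 3 + 11 + 7 + 9 + 6) / 6 = 6.50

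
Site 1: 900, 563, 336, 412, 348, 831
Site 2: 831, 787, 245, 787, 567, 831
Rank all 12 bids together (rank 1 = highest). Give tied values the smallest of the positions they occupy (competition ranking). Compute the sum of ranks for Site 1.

Sorted (descending): 900, 831, 831, 831, 787, 787, 567, 563, 412, 348, 336, 245
The 3 values of 831 occupy positions 2–4 → each gets rank 2.
The 2 values of 787 occupy positions 5–6 → each gets rank 5.
Site 1 values → pooled ranks: 900→1, 563→8, 336→11, 412→9, 348→10, 831→2
Rank sum = 1 + 8 + 11 + 9 + 10 + 2 = 41

41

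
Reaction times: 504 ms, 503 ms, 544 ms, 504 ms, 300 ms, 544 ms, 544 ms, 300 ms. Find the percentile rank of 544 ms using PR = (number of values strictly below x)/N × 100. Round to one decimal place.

62.5

N = 8.
Strictly below 544: 5. Equal to 544: 3.
PR = 5/8 × 100 = 62.5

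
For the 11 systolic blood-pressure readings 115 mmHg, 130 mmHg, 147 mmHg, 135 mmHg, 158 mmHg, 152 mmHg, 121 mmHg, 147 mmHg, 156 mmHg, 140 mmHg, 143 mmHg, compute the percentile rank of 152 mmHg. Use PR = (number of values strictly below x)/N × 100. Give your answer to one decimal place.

N = 11.
Strictly below 152: 8. Equal to 152: 1.
PR = 8/11 × 100 = 72.7

72.7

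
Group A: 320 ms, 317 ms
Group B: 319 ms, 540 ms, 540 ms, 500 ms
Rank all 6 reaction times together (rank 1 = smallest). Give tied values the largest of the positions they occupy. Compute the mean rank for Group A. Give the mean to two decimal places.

2.00

Sorted (ascending): 317, 319, 320, 500, 540, 540
The 2 values of 540 occupy positions 5–6 → each gets rank 6.
Group A values → pooled ranks: 320→3, 317→1
Mean rank = (3 + 1) / 2 = 2.00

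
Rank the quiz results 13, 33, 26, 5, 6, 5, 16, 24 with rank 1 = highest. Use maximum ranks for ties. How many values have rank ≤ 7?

6

Sorted (descending): 33, 26, 24, 16, 13, 6, 5, 5
The 2 values of 5 occupy positions 7–8 → each gets rank 8.
Ranks ≤ 7: {1, 2, 3, 4, 5, 6} → 6 values.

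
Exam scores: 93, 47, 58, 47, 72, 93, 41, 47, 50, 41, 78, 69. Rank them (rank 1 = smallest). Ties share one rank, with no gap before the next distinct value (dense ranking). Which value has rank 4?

Sorted (ascending): 41, 41, 47, 47, 47, 50, 58, 69, 72, 78, 93, 93
The 2 values of 41 share dense rank 1.
The 3 values of 47 share dense rank 2.
The 2 values of 93 share dense rank 8.
Remaining distinct values take the next consecutive integers.
Rank 4 → value 58.

58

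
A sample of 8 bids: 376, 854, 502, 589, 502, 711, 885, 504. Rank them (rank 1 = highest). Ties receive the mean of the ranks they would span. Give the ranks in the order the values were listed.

Sorted (descending): 885, 854, 711, 589, 504, 502, 502, 376
The 2 values of 502 occupy positions 6–7 → average rank (6+7)/2 = 6.5.

8, 2, 6.5, 4, 6.5, 3, 1, 5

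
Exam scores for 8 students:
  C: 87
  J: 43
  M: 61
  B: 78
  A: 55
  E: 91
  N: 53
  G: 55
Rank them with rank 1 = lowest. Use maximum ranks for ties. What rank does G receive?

Sorted (ascending): 43, 53, 55, 55, 61, 78, 87, 91
The 2 values of 55 occupy positions 3–4 → each gets rank 4.
G has value 55 → rank 4.

4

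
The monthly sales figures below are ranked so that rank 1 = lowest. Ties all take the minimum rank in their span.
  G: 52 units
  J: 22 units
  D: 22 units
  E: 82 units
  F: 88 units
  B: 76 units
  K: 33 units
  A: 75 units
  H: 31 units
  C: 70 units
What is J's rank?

Sorted (ascending): 22, 22, 31, 33, 52, 70, 75, 76, 82, 88
The 2 values of 22 occupy positions 1–2 → each gets rank 1.
J has value 22 units → rank 1.

1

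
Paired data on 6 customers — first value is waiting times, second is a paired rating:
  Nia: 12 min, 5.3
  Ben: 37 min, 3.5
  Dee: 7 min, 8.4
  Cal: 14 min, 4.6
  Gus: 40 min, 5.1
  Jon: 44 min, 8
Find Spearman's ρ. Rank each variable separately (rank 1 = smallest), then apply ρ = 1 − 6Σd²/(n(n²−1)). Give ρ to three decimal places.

Ranks of variable 1: 2, 4, 1, 3, 5, 6
Ranks of variable 2: 4, 1, 6, 2, 3, 5
d = r₁ − r₂: -2, 3, -5, 1, 2, 1
d²: 4, 9, 25, 1, 4, 1; Σd² = 44
ρ = 1 − 6·44/(6·35) = 1 − 264/210 = -0.257

-0.257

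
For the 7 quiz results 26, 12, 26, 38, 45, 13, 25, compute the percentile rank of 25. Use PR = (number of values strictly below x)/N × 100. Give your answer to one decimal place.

28.6

N = 7.
Strictly below 25: 2. Equal to 25: 1.
PR = 2/7 × 100 = 28.6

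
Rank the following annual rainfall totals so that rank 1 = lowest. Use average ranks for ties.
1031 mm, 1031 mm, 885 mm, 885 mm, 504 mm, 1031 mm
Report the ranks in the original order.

5, 5, 2.5, 2.5, 1, 5

Sorted (ascending): 504, 885, 885, 1031, 1031, 1031
The 2 values of 885 occupy positions 2–3 → average rank (2+3)/2 = 2.5.
The 3 values of 1031 occupy positions 4–6 → average rank 5.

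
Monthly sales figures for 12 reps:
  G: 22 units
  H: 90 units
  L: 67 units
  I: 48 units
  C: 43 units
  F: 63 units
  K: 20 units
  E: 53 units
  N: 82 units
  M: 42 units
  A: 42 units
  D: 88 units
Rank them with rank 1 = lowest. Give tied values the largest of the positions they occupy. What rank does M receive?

4

Sorted (ascending): 20, 22, 42, 42, 43, 48, 53, 63, 67, 82, 88, 90
The 2 values of 42 occupy positions 3–4 → each gets rank 4.
M has value 42 units → rank 4.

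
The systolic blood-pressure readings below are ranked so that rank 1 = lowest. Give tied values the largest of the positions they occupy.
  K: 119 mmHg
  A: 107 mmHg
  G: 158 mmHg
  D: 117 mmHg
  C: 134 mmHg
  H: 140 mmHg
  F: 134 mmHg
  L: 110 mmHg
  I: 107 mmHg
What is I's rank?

2

Sorted (ascending): 107, 107, 110, 117, 119, 134, 134, 140, 158
The 2 values of 107 occupy positions 1–2 → each gets rank 2.
The 2 values of 134 occupy positions 6–7 → each gets rank 7.
I has value 107 mmHg → rank 2.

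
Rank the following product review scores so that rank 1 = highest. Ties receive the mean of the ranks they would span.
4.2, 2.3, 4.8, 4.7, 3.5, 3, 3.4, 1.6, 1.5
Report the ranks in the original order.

3, 7, 1, 2, 4, 6, 5, 8, 9

Sorted (descending): 4.8, 4.7, 4.2, 3.5, 3.4, 3, 2.3, 1.6, 1.5
No ties — each value takes its position as its rank.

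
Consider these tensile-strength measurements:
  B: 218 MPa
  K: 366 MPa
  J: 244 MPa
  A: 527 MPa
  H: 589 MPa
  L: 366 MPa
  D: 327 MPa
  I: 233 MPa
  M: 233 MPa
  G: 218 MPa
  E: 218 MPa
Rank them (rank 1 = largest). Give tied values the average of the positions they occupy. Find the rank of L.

3.5

Sorted (descending): 589, 527, 366, 366, 327, 244, 233, 233, 218, 218, 218
The 2 values of 366 occupy positions 3–4 → average rank (3+4)/2 = 3.5.
The 2 values of 233 occupy positions 7–8 → average rank (7+8)/2 = 7.5.
The 3 values of 218 occupy positions 9–11 → average rank 10.
L has value 366 MPa → rank 3.5.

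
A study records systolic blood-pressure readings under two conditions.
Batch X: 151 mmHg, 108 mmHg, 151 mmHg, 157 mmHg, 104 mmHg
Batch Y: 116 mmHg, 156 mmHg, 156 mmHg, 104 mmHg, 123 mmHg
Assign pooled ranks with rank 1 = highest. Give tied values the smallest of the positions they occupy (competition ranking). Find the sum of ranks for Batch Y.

26

Sorted (descending): 157, 156, 156, 151, 151, 123, 116, 108, 104, 104
The 2 values of 156 occupy positions 2–3 → each gets rank 2.
The 2 values of 151 occupy positions 4–5 → each gets rank 4.
The 2 values of 104 occupy positions 9–10 → each gets rank 9.
Batch Y values → pooled ranks: 116→7, 156→2, 156→2, 104→9, 123→6
Rank sum = 7 + 2 + 2 + 9 + 6 = 26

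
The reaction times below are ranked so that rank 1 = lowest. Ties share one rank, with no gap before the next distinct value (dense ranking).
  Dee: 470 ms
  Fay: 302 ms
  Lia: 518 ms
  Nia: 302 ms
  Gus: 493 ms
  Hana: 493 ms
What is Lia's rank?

4

Sorted (ascending): 302, 302, 470, 493, 493, 518
The 2 values of 302 share dense rank 1.
The 2 values of 493 share dense rank 3.
Remaining distinct values take the next consecutive integers.
Lia has value 518 ms → rank 4.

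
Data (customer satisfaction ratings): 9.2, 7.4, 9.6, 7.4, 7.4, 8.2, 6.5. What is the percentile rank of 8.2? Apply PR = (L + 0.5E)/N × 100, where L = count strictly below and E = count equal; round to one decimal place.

N = 7.
Strictly below 8.2: 4. Equal to 8.2: 1.
PR = (4 + 0.5·1)/7 × 100 = 64.3

64.3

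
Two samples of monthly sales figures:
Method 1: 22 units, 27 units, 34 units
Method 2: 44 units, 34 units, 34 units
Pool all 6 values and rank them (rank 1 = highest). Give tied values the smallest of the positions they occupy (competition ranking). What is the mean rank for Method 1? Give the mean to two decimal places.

4.33

Sorted (descending): 44, 34, 34, 34, 27, 22
The 3 values of 34 occupy positions 2–4 → each gets rank 2.
Method 1 values → pooled ranks: 22→6, 27→5, 34→2
Mean rank = (6 + 5 + 2) / 3 = 4.33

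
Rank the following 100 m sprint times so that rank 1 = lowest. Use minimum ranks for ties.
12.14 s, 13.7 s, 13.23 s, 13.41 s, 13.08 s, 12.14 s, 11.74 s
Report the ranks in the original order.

2, 7, 5, 6, 4, 2, 1

Sorted (ascending): 11.74, 12.14, 12.14, 13.08, 13.23, 13.41, 13.7
The 2 values of 12.14 occupy positions 2–3 → each gets rank 2.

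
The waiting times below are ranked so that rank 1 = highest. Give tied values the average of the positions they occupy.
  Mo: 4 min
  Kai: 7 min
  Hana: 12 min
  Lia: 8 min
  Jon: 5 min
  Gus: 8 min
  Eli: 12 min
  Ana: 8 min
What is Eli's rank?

Sorted (descending): 12, 12, 8, 8, 8, 7, 5, 4
The 2 values of 12 occupy positions 1–2 → average rank (1+2)/2 = 1.5.
The 3 values of 8 occupy positions 3–5 → average rank 4.
Eli has value 12 min → rank 1.5.

1.5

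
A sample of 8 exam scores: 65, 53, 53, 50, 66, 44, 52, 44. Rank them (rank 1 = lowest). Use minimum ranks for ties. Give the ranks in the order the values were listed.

7, 5, 5, 3, 8, 1, 4, 1

Sorted (ascending): 44, 44, 50, 52, 53, 53, 65, 66
The 2 values of 44 occupy positions 1–2 → each gets rank 1.
The 2 values of 53 occupy positions 5–6 → each gets rank 5.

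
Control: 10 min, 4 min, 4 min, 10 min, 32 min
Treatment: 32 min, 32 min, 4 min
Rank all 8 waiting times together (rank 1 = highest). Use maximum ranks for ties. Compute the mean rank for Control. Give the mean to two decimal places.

5.80

Sorted (descending): 32, 32, 32, 10, 10, 4, 4, 4
The 3 values of 32 occupy positions 1–3 → each gets rank 3.
The 2 values of 10 occupy positions 4–5 → each gets rank 5.
The 3 values of 4 occupy positions 6–8 → each gets rank 8.
Control values → pooled ranks: 10→5, 4→8, 4→8, 10→5, 32→3
Mean rank = (5 + 8 + 8 + 5 + 3) / 5 = 5.80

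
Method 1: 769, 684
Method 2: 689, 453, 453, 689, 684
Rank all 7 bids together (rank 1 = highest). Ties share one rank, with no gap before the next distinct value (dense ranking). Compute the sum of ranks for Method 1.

Sorted (descending): 769, 689, 689, 684, 684, 453, 453
The 2 values of 689 share dense rank 2.
The 2 values of 684 share dense rank 3.
The 2 values of 453 share dense rank 4.
Remaining distinct values take the next consecutive integers.
Method 1 values → pooled ranks: 769→1, 684→3
Rank sum = 1 + 3 = 4

4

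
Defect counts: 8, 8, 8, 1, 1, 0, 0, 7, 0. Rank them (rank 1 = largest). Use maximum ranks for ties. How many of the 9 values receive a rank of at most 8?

6

Sorted (descending): 8, 8, 8, 7, 1, 1, 0, 0, 0
The 3 values of 8 occupy positions 1–3 → each gets rank 3.
The 2 values of 1 occupy positions 5–6 → each gets rank 6.
The 3 values of 0 occupy positions 7–9 → each gets rank 9.
Ranks ≤ 8: {3, 3, 3, 4, 6, 6} → 6 values.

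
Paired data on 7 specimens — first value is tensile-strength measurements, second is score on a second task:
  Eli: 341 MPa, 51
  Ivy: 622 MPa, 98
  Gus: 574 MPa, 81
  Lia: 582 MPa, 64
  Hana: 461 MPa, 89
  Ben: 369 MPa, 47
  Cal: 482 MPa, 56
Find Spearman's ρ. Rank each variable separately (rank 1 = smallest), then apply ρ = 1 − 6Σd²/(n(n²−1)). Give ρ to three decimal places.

Ranks of variable 1: 1, 7, 5, 6, 3, 2, 4
Ranks of variable 2: 2, 7, 5, 4, 6, 1, 3
d = r₁ − r₂: -1, 0, 0, 2, -3, 1, 1
d²: 1, 0, 0, 4, 9, 1, 1; Σd² = 16
ρ = 1 − 6·16/(7·48) = 1 − 96/336 = 0.714

0.714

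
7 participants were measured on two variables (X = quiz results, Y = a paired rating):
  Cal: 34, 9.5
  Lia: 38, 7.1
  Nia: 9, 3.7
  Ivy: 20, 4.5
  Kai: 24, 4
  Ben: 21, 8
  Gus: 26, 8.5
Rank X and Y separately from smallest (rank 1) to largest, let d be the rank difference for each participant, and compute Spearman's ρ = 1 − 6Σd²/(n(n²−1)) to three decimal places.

0.643

Ranks of variable 1: 6, 7, 1, 2, 4, 3, 5
Ranks of variable 2: 7, 4, 1, 3, 2, 5, 6
d = r₁ − r₂: -1, 3, 0, -1, 2, -2, -1
d²: 1, 9, 0, 1, 4, 4, 1; Σd² = 20
ρ = 1 − 6·20/(7·48) = 1 − 120/336 = 0.643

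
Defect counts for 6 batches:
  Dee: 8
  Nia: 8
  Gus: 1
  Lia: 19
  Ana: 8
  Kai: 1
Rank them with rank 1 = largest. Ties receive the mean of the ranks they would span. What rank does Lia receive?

Sorted (descending): 19, 8, 8, 8, 1, 1
The 3 values of 8 occupy positions 2–4 → average rank 3.
The 2 values of 1 occupy positions 5–6 → average rank (5+6)/2 = 5.5.
Lia has value 19 → rank 1.

1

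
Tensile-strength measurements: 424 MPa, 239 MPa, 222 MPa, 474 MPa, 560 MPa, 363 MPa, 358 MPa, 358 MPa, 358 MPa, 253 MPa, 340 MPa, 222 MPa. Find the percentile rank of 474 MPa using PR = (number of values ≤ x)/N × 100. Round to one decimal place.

91.7

N = 12.
Strictly below 474: 10. Equal to 474: 1.
PR = 11/12 × 100 = 91.7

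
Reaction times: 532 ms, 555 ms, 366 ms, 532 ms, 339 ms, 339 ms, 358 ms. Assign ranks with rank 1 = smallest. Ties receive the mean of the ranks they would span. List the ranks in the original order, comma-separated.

5.5, 7, 4, 5.5, 1.5, 1.5, 3

Sorted (ascending): 339, 339, 358, 366, 532, 532, 555
The 2 values of 339 occupy positions 1–2 → average rank (1+2)/2 = 1.5.
The 2 values of 532 occupy positions 5–6 → average rank (5+6)/2 = 5.5.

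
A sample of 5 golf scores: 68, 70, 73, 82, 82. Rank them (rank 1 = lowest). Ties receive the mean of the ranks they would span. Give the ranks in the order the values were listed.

1, 2, 3, 4.5, 4.5

Sorted (ascending): 68, 70, 73, 82, 82
The 2 values of 82 occupy positions 4–5 → average rank (4+5)/2 = 4.5.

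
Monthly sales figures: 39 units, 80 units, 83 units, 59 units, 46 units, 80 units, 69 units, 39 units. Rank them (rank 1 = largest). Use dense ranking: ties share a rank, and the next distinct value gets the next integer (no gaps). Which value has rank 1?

Sorted (descending): 83, 80, 80, 69, 59, 46, 39, 39
The 2 values of 80 share dense rank 2.
The 2 values of 39 share dense rank 6.
Remaining distinct values take the next consecutive integers.
Rank 1 → value 83.

83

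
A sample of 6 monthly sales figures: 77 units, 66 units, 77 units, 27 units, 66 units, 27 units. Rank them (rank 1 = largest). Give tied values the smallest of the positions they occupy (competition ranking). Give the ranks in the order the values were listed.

Sorted (descending): 77, 77, 66, 66, 27, 27
The 2 values of 77 occupy positions 1–2 → each gets rank 1.
The 2 values of 66 occupy positions 3–4 → each gets rank 3.
The 2 values of 27 occupy positions 5–6 → each gets rank 5.

1, 3, 1, 5, 3, 5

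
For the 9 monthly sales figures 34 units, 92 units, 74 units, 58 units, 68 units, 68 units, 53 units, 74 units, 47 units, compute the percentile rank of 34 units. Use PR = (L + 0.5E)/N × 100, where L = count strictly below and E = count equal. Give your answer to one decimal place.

5.6

N = 9.
Strictly below 34: 0. Equal to 34: 1.
PR = (0 + 0.5·1)/9 × 100 = 5.6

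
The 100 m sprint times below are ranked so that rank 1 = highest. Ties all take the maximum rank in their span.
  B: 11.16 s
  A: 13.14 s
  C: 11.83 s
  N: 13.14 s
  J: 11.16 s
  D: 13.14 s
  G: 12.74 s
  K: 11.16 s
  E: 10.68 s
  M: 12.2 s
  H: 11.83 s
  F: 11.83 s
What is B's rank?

Sorted (descending): 13.14, 13.14, 13.14, 12.74, 12.2, 11.83, 11.83, 11.83, 11.16, 11.16, 11.16, 10.68
The 3 values of 13.14 occupy positions 1–3 → each gets rank 3.
The 3 values of 11.83 occupy positions 6–8 → each gets rank 8.
The 3 values of 11.16 occupy positions 9–11 → each gets rank 11.
B has value 11.16 s → rank 11.

11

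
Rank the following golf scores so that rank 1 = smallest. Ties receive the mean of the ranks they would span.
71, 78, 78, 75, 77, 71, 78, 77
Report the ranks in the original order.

1.5, 7, 7, 3, 4.5, 1.5, 7, 4.5

Sorted (ascending): 71, 71, 75, 77, 77, 78, 78, 78
The 2 values of 71 occupy positions 1–2 → average rank (1+2)/2 = 1.5.
The 2 values of 77 occupy positions 4–5 → average rank (4+5)/2 = 4.5.
The 3 values of 78 occupy positions 6–8 → average rank 7.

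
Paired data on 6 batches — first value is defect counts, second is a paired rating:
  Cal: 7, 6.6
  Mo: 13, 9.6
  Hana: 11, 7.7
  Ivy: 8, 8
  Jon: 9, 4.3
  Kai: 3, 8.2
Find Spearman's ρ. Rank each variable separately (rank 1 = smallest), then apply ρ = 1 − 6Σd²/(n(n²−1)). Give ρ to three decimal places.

0.143

Ranks of variable 1: 2, 6, 5, 3, 4, 1
Ranks of variable 2: 2, 6, 3, 4, 1, 5
d = r₁ − r₂: 0, 0, 2, -1, 3, -4
d²: 0, 0, 4, 1, 9, 16; Σd² = 30
ρ = 1 − 6·30/(6·35) = 1 − 180/210 = 0.143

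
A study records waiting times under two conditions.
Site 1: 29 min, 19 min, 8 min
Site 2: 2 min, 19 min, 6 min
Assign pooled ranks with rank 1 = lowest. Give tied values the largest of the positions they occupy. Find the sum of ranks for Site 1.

14

Sorted (ascending): 2, 6, 8, 19, 19, 29
The 2 values of 19 occupy positions 4–5 → each gets rank 5.
Site 1 values → pooled ranks: 29→6, 19→5, 8→3
Rank sum = 6 + 5 + 3 = 14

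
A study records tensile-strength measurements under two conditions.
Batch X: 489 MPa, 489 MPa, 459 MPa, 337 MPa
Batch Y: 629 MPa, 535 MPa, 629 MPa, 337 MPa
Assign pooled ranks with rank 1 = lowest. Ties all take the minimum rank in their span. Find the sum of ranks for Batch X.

12

Sorted (ascending): 337, 337, 459, 489, 489, 535, 629, 629
The 2 values of 337 occupy positions 1–2 → each gets rank 1.
The 2 values of 489 occupy positions 4–5 → each gets rank 4.
The 2 values of 629 occupy positions 7–8 → each gets rank 7.
Batch X values → pooled ranks: 489→4, 489→4, 459→3, 337→1
Rank sum = 4 + 4 + 3 + 1 = 12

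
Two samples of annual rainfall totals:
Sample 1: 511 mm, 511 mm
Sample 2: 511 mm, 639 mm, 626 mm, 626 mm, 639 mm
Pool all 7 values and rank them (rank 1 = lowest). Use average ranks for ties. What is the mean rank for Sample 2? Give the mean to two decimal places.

Sorted (ascending): 511, 511, 511, 626, 626, 639, 639
The 3 values of 511 occupy positions 1–3 → average rank 2.
The 2 values of 626 occupy positions 4–5 → average rank (4+5)/2 = 4.5.
The 2 values of 639 occupy positions 6–7 → average rank (6+7)/2 = 6.5.
Sample 2 values → pooled ranks: 511→2, 639→6.5, 626→4.5, 626→4.5, 639→6.5
Mean rank = (2 + 6.5 + 4.5 + 4.5 + 6.5) / 5 = 4.80

4.80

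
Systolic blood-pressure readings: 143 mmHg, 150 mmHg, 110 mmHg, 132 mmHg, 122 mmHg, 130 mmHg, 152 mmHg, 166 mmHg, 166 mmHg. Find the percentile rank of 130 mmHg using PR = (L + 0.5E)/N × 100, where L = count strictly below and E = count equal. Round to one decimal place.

N = 9.
Strictly below 130: 2. Equal to 130: 1.
PR = (2 + 0.5·1)/9 × 100 = 27.8

27.8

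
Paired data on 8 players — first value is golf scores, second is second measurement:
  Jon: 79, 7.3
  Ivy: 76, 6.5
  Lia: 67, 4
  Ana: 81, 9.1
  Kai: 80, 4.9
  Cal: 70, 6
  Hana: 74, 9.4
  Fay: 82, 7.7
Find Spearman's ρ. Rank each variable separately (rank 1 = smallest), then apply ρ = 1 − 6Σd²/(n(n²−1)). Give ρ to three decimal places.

Ranks of variable 1: 5, 4, 1, 7, 6, 2, 3, 8
Ranks of variable 2: 5, 4, 1, 7, 2, 3, 8, 6
d = r₁ − r₂: 0, 0, 0, 0, 4, -1, -5, 2
d²: 0, 0, 0, 0, 16, 1, 25, 4; Σd² = 46
ρ = 1 − 6·46/(8·63) = 1 − 276/504 = 0.452

0.452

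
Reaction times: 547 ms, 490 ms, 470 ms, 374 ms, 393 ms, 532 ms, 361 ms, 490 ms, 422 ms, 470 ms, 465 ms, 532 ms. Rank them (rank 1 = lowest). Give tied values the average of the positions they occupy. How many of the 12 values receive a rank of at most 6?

Sorted (ascending): 361, 374, 393, 422, 465, 470, 470, 490, 490, 532, 532, 547
The 2 values of 470 occupy positions 6–7 → average rank (6+7)/2 = 6.5.
The 2 values of 490 occupy positions 8–9 → average rank (8+9)/2 = 8.5.
The 2 values of 532 occupy positions 10–11 → average rank (10+11)/2 = 10.5.
Ranks ≤ 6: {1, 2, 3, 4, 5} → 5 values.

5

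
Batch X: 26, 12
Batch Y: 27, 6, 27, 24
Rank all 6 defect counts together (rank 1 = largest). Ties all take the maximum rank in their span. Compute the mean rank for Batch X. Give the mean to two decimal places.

Sorted (descending): 27, 27, 26, 24, 12, 6
The 2 values of 27 occupy positions 1–2 → each gets rank 2.
Batch X values → pooled ranks: 26→3, 12→5
Mean rank = (3 + 5) / 2 = 4.00

4.00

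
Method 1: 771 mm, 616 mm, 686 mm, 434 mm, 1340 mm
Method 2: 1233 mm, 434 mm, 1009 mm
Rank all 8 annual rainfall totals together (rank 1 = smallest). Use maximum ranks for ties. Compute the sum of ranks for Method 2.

15

Sorted (ascending): 434, 434, 616, 686, 771, 1009, 1233, 1340
The 2 values of 434 occupy positions 1–2 → each gets rank 2.
Method 2 values → pooled ranks: 1233→7, 434→2, 1009→6
Rank sum = 7 + 2 + 6 = 15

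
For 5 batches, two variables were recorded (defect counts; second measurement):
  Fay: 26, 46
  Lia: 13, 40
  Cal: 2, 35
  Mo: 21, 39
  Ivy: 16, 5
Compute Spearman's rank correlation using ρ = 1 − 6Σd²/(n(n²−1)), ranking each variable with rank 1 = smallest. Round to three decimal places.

Ranks of variable 1: 5, 2, 1, 4, 3
Ranks of variable 2: 5, 4, 2, 3, 1
d = r₁ − r₂: 0, -2, -1, 1, 2
d²: 0, 4, 1, 1, 4; Σd² = 10
ρ = 1 − 6·10/(5·24) = 1 − 60/120 = 0.500

0.500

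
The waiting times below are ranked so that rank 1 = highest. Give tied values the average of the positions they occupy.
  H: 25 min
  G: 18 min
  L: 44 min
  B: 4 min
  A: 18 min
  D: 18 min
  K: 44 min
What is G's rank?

5

Sorted (descending): 44, 44, 25, 18, 18, 18, 4
The 2 values of 44 occupy positions 1–2 → average rank (1+2)/2 = 1.5.
The 3 values of 18 occupy positions 4–6 → average rank 5.
G has value 18 min → rank 5.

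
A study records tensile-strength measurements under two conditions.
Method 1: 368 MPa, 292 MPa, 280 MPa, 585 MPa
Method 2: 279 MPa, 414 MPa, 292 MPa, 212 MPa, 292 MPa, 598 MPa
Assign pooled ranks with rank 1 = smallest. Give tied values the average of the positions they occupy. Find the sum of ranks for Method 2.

31

Sorted (ascending): 212, 279, 280, 292, 292, 292, 368, 414, 585, 598
The 3 values of 292 occupy positions 4–6 → average rank 5.
Method 2 values → pooled ranks: 279→2, 414→8, 292→5, 212→1, 292→5, 598→10
Rank sum = 2 + 8 + 5 + 1 + 5 + 10 = 31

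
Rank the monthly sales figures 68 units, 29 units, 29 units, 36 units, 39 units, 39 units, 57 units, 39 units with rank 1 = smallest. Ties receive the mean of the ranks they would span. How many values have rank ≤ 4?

3

Sorted (ascending): 29, 29, 36, 39, 39, 39, 57, 68
The 2 values of 29 occupy positions 1–2 → average rank (1+2)/2 = 1.5.
The 3 values of 39 occupy positions 4–6 → average rank 5.
Ranks ≤ 4: {1.5, 1.5, 3} → 3 values.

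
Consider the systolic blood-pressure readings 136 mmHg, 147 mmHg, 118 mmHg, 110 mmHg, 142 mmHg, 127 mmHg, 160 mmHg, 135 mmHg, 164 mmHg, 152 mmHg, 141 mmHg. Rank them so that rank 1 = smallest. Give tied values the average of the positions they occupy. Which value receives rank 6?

141

Sorted (ascending): 110, 118, 127, 135, 136, 141, 142, 147, 152, 160, 164
No ties — each value takes its position as its rank.
Rank 6 → value 141.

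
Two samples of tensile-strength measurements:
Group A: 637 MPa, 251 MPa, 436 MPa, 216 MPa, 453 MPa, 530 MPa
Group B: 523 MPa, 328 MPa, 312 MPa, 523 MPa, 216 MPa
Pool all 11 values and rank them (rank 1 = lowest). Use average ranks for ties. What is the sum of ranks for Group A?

Sorted (ascending): 216, 216, 251, 312, 328, 436, 453, 523, 523, 530, 637
The 2 values of 216 occupy positions 1–2 → average rank (1+2)/2 = 1.5.
The 2 values of 523 occupy positions 8–9 → average rank (8+9)/2 = 8.5.
Group A values → pooled ranks: 637→11, 251→3, 436→6, 216→1.5, 453→7, 530→10
Rank sum = 11 + 3 + 6 + 1.5 + 7 + 10 = 38.5

38.5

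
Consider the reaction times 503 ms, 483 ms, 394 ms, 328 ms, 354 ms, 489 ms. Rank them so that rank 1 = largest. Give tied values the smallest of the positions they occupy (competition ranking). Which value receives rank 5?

354

Sorted (descending): 503, 489, 483, 394, 354, 328
No ties — each value takes its position as its rank.
Rank 5 → value 354.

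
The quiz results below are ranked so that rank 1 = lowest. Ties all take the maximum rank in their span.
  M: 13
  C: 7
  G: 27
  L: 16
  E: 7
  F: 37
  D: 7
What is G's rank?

Sorted (ascending): 7, 7, 7, 13, 16, 27, 37
The 3 values of 7 occupy positions 1–3 → each gets rank 3.
G has value 27 → rank 6.

6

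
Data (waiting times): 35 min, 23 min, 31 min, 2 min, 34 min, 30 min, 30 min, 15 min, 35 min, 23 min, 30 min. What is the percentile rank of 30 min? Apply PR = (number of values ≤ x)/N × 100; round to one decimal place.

N = 11.
Strictly below 30: 4. Equal to 30: 3.
PR = 7/11 × 100 = 63.6

63.6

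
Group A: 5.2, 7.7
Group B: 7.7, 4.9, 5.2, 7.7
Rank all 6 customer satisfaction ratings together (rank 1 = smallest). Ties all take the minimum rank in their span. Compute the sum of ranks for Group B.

11

Sorted (ascending): 4.9, 5.2, 5.2, 7.7, 7.7, 7.7
The 2 values of 5.2 occupy positions 2–3 → each gets rank 2.
The 3 values of 7.7 occupy positions 4–6 → each gets rank 4.
Group B values → pooled ranks: 7.7→4, 4.9→1, 5.2→2, 7.7→4
Rank sum = 4 + 1 + 2 + 4 = 11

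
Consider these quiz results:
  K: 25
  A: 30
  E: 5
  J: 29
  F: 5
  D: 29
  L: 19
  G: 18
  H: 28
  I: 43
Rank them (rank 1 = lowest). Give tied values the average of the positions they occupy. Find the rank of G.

Sorted (ascending): 5, 5, 18, 19, 25, 28, 29, 29, 30, 43
The 2 values of 5 occupy positions 1–2 → average rank (1+2)/2 = 1.5.
The 2 values of 29 occupy positions 7–8 → average rank (7+8)/2 = 7.5.
G has value 18 → rank 3.

3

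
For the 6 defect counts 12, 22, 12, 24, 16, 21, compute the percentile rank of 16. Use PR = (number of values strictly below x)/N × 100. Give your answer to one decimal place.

N = 6.
Strictly below 16: 2. Equal to 16: 1.
PR = 2/6 × 100 = 33.3

33.3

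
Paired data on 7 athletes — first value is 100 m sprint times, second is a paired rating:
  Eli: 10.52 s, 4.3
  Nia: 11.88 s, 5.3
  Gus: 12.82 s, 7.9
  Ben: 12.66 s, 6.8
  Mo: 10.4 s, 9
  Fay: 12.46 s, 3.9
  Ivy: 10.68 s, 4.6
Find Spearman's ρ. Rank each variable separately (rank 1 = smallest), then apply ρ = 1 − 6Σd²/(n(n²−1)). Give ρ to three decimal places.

0.036

Ranks of variable 1: 2, 4, 7, 6, 1, 5, 3
Ranks of variable 2: 2, 4, 6, 5, 7, 1, 3
d = r₁ − r₂: 0, 0, 1, 1, -6, 4, 0
d²: 0, 0, 1, 1, 36, 16, 0; Σd² = 54
ρ = 1 − 6·54/(7·48) = 1 − 324/336 = 0.036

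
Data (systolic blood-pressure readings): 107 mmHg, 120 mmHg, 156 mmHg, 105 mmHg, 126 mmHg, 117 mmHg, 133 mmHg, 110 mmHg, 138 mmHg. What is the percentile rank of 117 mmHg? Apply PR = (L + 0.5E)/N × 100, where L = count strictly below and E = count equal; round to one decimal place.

N = 9.
Strictly below 117: 3. Equal to 117: 1.
PR = (3 + 0.5·1)/9 × 100 = 38.9

38.9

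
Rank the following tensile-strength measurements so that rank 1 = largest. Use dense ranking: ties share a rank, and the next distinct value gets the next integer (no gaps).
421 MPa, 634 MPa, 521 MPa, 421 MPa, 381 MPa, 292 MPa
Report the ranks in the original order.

Sorted (descending): 634, 521, 421, 421, 381, 292
The 2 values of 421 share dense rank 3.
Remaining distinct values take the next consecutive integers.

3, 1, 2, 3, 4, 5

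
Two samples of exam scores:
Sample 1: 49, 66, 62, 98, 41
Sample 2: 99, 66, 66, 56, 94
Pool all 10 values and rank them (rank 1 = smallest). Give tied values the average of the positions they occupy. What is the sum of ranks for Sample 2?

33

Sorted (ascending): 41, 49, 56, 62, 66, 66, 66, 94, 98, 99
The 3 values of 66 occupy positions 5–7 → average rank 6.
Sample 2 values → pooled ranks: 99→10, 66→6, 66→6, 56→3, 94→8
Rank sum = 10 + 6 + 6 + 3 + 8 = 33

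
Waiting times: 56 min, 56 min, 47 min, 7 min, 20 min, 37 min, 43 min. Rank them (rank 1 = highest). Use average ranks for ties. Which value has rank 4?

43

Sorted (descending): 56, 56, 47, 43, 37, 20, 7
The 2 values of 56 occupy positions 1–2 → average rank (1+2)/2 = 1.5.
Rank 4 → value 43.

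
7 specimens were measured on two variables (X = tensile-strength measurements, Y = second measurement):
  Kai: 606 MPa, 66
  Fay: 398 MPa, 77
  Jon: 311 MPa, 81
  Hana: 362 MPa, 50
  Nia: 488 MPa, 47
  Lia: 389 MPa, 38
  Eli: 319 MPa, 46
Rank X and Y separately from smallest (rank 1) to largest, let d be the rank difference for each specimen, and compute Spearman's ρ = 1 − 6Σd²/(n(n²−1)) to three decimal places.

Ranks of variable 1: 7, 5, 1, 3, 6, 4, 2
Ranks of variable 2: 5, 6, 7, 4, 3, 1, 2
d = r₁ − r₂: 2, -1, -6, -1, 3, 3, 0
d²: 4, 1, 36, 1, 9, 9, 0; Σd² = 60
ρ = 1 − 6·60/(7·48) = 1 − 360/336 = -0.071

-0.071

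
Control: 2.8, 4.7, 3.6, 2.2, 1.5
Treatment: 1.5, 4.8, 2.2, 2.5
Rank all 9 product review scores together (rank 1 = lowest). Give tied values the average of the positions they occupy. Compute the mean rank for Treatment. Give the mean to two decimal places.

4.75

Sorted (ascending): 1.5, 1.5, 2.2, 2.2, 2.5, 2.8, 3.6, 4.7, 4.8
The 2 values of 1.5 occupy positions 1–2 → average rank (1+2)/2 = 1.5.
The 2 values of 2.2 occupy positions 3–4 → average rank (3+4)/2 = 3.5.
Treatment values → pooled ranks: 1.5→1.5, 4.8→9, 2.2→3.5, 2.5→5
Mean rank = (1.5 + 9 + 3.5 + 5) / 4 = 4.75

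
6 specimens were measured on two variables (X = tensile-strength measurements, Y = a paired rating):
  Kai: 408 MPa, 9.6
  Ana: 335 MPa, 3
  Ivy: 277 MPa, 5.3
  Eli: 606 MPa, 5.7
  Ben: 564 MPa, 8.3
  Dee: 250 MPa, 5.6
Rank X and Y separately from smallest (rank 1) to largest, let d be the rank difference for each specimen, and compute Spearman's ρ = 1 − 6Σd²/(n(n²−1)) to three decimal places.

Ranks of variable 1: 4, 3, 2, 6, 5, 1
Ranks of variable 2: 6, 1, 2, 4, 5, 3
d = r₁ − r₂: -2, 2, 0, 2, 0, -2
d²: 4, 4, 0, 4, 0, 4; Σd² = 16
ρ = 1 − 6·16/(6·35) = 1 − 96/210 = 0.543

0.543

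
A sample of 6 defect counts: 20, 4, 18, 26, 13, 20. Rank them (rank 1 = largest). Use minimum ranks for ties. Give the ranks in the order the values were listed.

2, 6, 4, 1, 5, 2

Sorted (descending): 26, 20, 20, 18, 13, 4
The 2 values of 20 occupy positions 2–3 → each gets rank 2.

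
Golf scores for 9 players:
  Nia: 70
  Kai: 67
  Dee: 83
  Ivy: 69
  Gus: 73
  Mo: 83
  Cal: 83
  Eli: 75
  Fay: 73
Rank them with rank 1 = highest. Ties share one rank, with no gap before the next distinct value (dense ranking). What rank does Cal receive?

Sorted (descending): 83, 83, 83, 75, 73, 73, 70, 69, 67
The 3 values of 83 share dense rank 1.
The 2 values of 73 share dense rank 3.
Remaining distinct values take the next consecutive integers.
Cal has value 83 → rank 1.

1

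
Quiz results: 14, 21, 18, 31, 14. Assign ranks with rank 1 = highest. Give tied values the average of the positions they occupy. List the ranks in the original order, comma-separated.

4.5, 2, 3, 1, 4.5

Sorted (descending): 31, 21, 18, 14, 14
The 2 values of 14 occupy positions 4–5 → average rank (4+5)/2 = 4.5.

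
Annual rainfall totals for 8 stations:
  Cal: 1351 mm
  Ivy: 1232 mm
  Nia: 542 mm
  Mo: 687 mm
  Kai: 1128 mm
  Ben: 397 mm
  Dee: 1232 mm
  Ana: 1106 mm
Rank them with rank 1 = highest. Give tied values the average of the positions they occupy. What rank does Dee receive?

2.5

Sorted (descending): 1351, 1232, 1232, 1128, 1106, 687, 542, 397
The 2 values of 1232 occupy positions 2–3 → average rank (2+3)/2 = 2.5.
Dee has value 1232 mm → rank 2.5.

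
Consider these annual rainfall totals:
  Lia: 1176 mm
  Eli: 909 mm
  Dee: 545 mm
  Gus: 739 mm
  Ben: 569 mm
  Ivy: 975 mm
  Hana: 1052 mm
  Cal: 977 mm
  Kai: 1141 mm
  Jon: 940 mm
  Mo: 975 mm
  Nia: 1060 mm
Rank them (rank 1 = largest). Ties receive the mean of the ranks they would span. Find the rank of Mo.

Sorted (descending): 1176, 1141, 1060, 1052, 977, 975, 975, 940, 909, 739, 569, 545
The 2 values of 975 occupy positions 6–7 → average rank (6+7)/2 = 6.5.
Mo has value 975 mm → rank 6.5.

6.5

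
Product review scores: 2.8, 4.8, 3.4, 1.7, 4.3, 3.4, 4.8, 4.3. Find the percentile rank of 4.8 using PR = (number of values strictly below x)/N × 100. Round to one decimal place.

75.0

N = 8.
Strictly below 4.8: 6. Equal to 4.8: 2.
PR = 6/8 × 100 = 75.0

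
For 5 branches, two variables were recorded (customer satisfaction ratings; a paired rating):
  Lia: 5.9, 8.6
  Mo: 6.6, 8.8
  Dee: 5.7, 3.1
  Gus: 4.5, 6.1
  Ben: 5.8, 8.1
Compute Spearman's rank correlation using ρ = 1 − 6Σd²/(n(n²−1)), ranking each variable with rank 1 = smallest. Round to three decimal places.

0.900

Ranks of variable 1: 4, 5, 2, 1, 3
Ranks of variable 2: 4, 5, 1, 2, 3
d = r₁ − r₂: 0, 0, 1, -1, 0
d²: 0, 0, 1, 1, 0; Σd² = 2
ρ = 1 − 6·2/(5·24) = 1 − 12/120 = 0.900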